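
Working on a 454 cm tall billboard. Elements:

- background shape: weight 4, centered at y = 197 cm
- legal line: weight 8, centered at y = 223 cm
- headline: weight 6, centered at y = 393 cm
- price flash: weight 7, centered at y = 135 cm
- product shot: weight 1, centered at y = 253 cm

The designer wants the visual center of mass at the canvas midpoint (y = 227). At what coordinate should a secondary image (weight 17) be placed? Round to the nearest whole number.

New total weight: (4 + 8 + 6 + 7 + 1) + 17 = 43.
y: need Σw·y = 43·227 = 9761. Existing = 4·197 + 8·223 + 6·393 + 7·135 + 1·253 = 6128. Remainder 3633 / 17 ≈ 213.71.

y ≈ 214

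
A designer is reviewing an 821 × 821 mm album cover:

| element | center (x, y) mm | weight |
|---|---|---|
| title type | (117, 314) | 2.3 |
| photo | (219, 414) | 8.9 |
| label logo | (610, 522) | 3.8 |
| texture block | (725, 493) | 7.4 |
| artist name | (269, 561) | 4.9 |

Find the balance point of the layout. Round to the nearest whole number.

(411, 468)

Total weight = 2.3 + 8.9 + 3.8 + 7.4 + 4.9 = 27.3.
x-moment: 2.3·117 + 8.9·219 + 3.8·610 + 7.4·725 + 4.9·269 = 11219.3; centroid 11219.3/27.3 ≈ 410.96.
y-moment: 2.3·314 + 8.9·414 + 3.8·522 + 7.4·493 + 4.9·561 = 12787.5; centroid 12787.5/27.3 ≈ 468.41.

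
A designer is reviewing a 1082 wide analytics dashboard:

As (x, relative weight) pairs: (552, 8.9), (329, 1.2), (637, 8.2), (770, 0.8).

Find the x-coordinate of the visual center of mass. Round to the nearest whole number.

Σw = 8.9 + 1.2 + 8.2 + 0.8 = 19.1.
x-moment: 8.9·552 + 1.2·329 + 8.2·637 + 0.8·770 = 11147.0; centroid 11147.0/19.1 ≈ 583.61.

x ≈ 584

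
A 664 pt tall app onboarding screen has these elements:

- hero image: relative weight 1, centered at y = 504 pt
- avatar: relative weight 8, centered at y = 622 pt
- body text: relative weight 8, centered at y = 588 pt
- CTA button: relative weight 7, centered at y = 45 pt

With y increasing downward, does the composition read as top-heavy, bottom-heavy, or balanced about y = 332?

Total weight = 1 + 8 + 8 + 7 = 24.
Σw·y = 1·504 + 8·622 + 8·588 + 7·45 = 10499, so ȳ = 10499/24 ≈ 437.46.
Since 437.5 is below (larger y than) 332, the composition reads bottom-heavy.

bottom-heavy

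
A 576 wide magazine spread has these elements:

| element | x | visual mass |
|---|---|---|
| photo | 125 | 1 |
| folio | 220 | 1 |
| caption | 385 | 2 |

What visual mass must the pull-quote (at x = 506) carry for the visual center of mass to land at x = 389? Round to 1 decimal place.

w ≈ 3.8

Existing Σw = 4 (1 + 1 + 2); existing moment 1·125 + 1·220 + 2·385 = 1115.
Balance at x = 389 requires (1115 + w·506) / (4 + w) = 389.
So w = (389·4 − 1115)/(506 − 389) = 441/117 ≈ 3.77.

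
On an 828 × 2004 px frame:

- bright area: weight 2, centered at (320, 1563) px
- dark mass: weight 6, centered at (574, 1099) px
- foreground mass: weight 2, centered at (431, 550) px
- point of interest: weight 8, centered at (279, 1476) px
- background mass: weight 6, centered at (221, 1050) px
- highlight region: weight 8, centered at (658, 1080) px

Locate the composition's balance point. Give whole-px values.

(430, 1174)

Total weight = 2 + 6 + 2 + 8 + 6 + 8 = 32.
x: moment 13768 / weight 32 ≈ 430.25
y: moment 37568 / weight 32 ≈ 1174.00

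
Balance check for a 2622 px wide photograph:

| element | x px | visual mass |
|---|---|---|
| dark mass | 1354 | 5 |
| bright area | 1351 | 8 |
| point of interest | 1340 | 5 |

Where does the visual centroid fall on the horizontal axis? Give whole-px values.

Total weight = 5 + 8 + 5 = 18.
Σw·x = 5·1354 + 8·1351 + 5·1340 = 24278, so x̄ = 24278/18 ≈ 1348.78.

x ≈ 1349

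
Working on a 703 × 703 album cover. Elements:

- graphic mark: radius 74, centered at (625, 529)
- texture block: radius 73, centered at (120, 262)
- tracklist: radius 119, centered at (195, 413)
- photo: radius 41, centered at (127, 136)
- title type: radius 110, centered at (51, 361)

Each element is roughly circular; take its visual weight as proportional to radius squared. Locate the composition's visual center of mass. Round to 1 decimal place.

(197.5, 380.4)

Weights ∝ r²: graphic mark 74² = 5476, texture block 73² = 5329, tracklist 119² = 14161, photo 41² = 1681, title type 110² = 12100; Σw = 38747.
Σw·x = 5476·625 + 5329·120 + 14161·195 + 1681·127 + 12100·51 = 7653962, so x̄ = 7653962/38747 ≈ 197.54.
Σw·y = 5476·529 + 5329·262 + 14161·413 + 1681·136 + 12100·361 = 14738211, so ȳ = 14738211/38747 ≈ 380.37.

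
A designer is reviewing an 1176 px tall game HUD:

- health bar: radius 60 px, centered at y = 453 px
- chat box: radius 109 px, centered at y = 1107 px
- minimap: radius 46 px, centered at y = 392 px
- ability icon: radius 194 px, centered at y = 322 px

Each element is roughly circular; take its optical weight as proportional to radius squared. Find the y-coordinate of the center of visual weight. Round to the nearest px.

y ≈ 502

Weights ∝ r²: health bar 60² = 3600, chat box 109² = 11881, minimap 46² = 2116, ability icon 194² = 37636; Σw = 55233.
y: (3600·453 + 11881·1107 + 2116·392 + 37636·322) / 55233 = 27731331 / 55233 ≈ 502.08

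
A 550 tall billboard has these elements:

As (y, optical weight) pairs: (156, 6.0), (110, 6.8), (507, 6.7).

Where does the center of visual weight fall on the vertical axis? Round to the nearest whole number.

Weights sum to 6.0 + 6.8 + 6.7 = 19.5.
y-moment: 6.0·156 + 6.8·110 + 6.7·507 = 5080.9; centroid 5080.9/19.5 ≈ 260.56.

y ≈ 261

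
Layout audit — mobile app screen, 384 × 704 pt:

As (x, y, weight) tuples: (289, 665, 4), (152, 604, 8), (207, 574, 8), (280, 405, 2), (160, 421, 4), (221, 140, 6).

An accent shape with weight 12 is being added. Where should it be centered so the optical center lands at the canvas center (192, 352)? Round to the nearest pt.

(158, 6)

After adding the accent shape, total weight = 4 + 8 + 8 + 2 + 4 + 6 + 12 = 44.
x: target moment 44×192 = 8448; current 4·289 + 8·152 + 8·207 + 2·280 + 4·160 + 6·221 = 6554; the accent shape supplies 1894, so x = 1894/12 ≈ 157.83.
y: target moment 44×352 = 15488; current 4·665 + 8·604 + 8·574 + 2·405 + 4·421 + 6·140 = 15418; the accent shape supplies 70, so y = 70/12 ≈ 5.83.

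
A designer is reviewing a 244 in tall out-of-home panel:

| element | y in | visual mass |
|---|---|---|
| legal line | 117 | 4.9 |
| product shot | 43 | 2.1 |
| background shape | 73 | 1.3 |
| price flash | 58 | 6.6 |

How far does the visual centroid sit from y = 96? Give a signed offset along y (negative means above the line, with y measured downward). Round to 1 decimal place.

Σw = 4.9 + 2.1 + 1.3 + 6.6 = 14.9.
y-moment: 4.9·117 + 2.1·43 + 1.3·73 + 6.6·58 = 1141.3; centroid 1141.3/14.9 ≈ 76.60.
Offset from y = 96: 76.60 − 96 ≈ -19.40.

≈ -19.4 in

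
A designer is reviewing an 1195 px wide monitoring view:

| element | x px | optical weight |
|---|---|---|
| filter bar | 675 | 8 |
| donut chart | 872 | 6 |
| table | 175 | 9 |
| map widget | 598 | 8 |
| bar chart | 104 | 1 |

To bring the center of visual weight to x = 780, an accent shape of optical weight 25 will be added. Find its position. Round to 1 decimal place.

After adding the accent shape, total weight = 8 + 6 + 9 + 8 + 1 + 25 = 57.
Along x: (17095 + 25·x) / 57 = 780 (existing moment 8·675 + 6·872 + 9·175 + 8·598 + 1·104 = 17095) ⇒ x = (44460 − 17095) / 25 ≈ 1094.60.

x ≈ 1094.6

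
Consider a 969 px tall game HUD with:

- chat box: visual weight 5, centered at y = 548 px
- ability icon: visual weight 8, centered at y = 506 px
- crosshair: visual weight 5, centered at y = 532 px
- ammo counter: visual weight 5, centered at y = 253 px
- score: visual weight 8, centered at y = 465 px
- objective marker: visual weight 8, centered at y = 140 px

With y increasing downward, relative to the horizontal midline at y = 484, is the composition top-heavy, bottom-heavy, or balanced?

Weights sum to 5 + 8 + 5 + 5 + 8 + 8 = 39.
y-moment: 5·548 + 8·506 + 5·532 + 5·253 + 8·465 + 8·140 = 15553; centroid 15553/39 ≈ 398.79.
Since 398.8 is above (smaller y than) 484, the composition reads top-heavy.

top-heavy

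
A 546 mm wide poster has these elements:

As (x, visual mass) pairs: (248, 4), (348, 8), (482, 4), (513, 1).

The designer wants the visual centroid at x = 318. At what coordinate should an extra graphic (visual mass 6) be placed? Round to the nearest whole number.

After adding the extra graphic, total weight = 4 + 8 + 4 + 1 + 6 = 23.
x: target moment 23×318 = 7314; current 4·248 + 8·348 + 4·482 + 1·513 = 6217; the extra graphic supplies 1097, so x = 1097/6 ≈ 182.83.

x ≈ 183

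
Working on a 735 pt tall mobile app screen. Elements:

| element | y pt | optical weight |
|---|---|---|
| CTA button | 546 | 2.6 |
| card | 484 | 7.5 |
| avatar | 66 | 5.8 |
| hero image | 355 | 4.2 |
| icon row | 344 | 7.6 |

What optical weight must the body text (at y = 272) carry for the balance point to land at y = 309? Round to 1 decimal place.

w ≈ 26.4

Existing Σw = 27.7 (2.6 + 7.5 + 5.8 + 4.2 + 7.6); existing moment 2.6·546 + 7.5·484 + 5.8·66 + 4.2·355 + 7.6·344 = 9537.8.
For the centroid to hit 309: (9537.8 + w·272) / (27.7 + w) = 309.
Solving: w = (309·27.7 − 9537.8) / (272 − 309) = -978.5 / -37 ≈ 26.45.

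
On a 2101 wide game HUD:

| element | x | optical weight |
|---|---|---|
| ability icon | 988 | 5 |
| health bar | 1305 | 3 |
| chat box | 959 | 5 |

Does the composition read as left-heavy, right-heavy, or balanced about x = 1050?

balanced

Σw = 5 + 3 + 5 = 13.
x-moment: 5·988 + 3·1305 + 5·959 = 13650; centroid 13650/13 ≈ 1050.00.
That equals the midline 1050 — balanced.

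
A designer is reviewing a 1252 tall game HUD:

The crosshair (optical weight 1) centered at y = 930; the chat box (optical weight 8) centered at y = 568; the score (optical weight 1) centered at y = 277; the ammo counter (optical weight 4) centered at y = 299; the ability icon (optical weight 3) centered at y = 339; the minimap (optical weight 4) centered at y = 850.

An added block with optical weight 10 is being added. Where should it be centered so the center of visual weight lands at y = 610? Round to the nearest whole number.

y ≈ 755

With the added block, Σw becomes 1 + 8 + 1 + 4 + 3 + 4 + 10 = 31.
y: target moment 31×610 = 18910; current 1·930 + 8·568 + 1·277 + 4·299 + 3·339 + 4·850 = 11364; the added block supplies 7546, so y = 7546/10 ≈ 754.60.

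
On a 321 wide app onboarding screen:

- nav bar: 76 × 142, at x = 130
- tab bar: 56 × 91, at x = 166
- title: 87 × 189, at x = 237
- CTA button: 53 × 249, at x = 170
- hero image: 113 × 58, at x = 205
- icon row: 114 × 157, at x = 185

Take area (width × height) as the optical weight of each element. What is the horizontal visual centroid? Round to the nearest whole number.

x ≈ 186

Areas → weights: nav bar 76·142 = 10792, tab bar 56·91 = 5096, title 87·189 = 16443, CTA button 53·249 = 13197, hero image 113·58 = 6554, icon row 114·157 = 17898; Σw = 69980.
x: moment 13044077 / weight 69980 ≈ 186.40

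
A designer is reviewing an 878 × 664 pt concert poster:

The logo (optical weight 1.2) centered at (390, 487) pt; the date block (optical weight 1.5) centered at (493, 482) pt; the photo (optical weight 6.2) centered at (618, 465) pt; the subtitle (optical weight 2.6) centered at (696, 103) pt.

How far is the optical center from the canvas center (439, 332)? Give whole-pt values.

≈ 166 pt

Weights sum to 1.2 + 1.5 + 6.2 + 2.6 = 11.5.
Σw·x = 1.2·390 + 1.5·493 + 6.2·618 + 2.6·696 = 6848.7, so x̄ = 6848.7/11.5 ≈ 595.54.
Σw·y = 1.2·487 + 1.5·482 + 6.2·465 + 2.6·103 = 4458.2, so ȳ = 4458.2/11.5 ≈ 387.67.
From (439, 332): dx = 156.54, dy = 55.67, so the distance is √(dx²+dy²) ≈ 166.14.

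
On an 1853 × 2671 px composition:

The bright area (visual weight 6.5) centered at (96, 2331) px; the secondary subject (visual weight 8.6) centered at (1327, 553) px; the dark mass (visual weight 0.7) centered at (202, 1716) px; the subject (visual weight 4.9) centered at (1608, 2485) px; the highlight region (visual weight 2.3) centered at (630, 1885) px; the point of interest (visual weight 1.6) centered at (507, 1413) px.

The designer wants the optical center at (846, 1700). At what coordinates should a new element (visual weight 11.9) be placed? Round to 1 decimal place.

(719.5, 1862.9)

New total weight: (6.5 + 8.6 + 0.7 + 4.9 + 2.3 + 1.6) + 11.9 = 36.5.
x: need Σw·x = 36.5·846 = 30879.0. Existing = 6.5·96 + 8.6·1327 + 0.7·202 + 4.9·1608 + 2.3·630 + 1.6·507 = 22317.0. Remainder 8562.0 / 11.9 ≈ 719.50.
y: need Σw·y = 36.5·1700 = 62050.0. Existing = 6.5·2331 + 8.6·553 + 0.7·1716 + 4.9·2485 + 2.3·1885 + 1.6·1413 = 39881.3. Remainder 22168.7 / 11.9 ≈ 1862.92.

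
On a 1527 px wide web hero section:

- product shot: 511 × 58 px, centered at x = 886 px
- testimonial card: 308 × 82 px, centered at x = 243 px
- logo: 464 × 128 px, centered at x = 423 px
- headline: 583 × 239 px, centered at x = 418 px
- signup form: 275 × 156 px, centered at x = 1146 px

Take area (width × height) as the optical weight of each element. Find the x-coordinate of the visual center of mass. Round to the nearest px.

Taking area as weight: product shot 511·58 = 29638, testimonial card 308·82 = 25256, logo 464·128 = 59392, headline 583·239 = 139337, signup form 275·156 = 42900. Sum 296523.
Σw·x = 29638·886 + 25256·243 + 59392·423 + 139337·418 + 42900·1146 = 164925558, so x̄ = 164925558/296523 ≈ 556.20.

x ≈ 556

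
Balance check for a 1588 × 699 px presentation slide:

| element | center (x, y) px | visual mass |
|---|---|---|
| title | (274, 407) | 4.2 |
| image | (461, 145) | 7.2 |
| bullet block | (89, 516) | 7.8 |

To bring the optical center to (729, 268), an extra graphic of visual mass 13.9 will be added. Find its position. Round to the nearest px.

New total weight: (4.2 + 7.2 + 7.8) + 13.9 = 33.1.
x: need Σw·x = 33.1·729 = 24129.9. Existing = 4.2·274 + 7.2·461 + 7.8·89 = 5164.2. Remainder 18965.7 / 13.9 ≈ 1364.44.
y: need Σw·y = 33.1·268 = 8870.8. Existing = 4.2·407 + 7.2·145 + 7.8·516 = 6778.2. Remainder 2092.6 / 13.9 ≈ 150.55.

(1364, 151)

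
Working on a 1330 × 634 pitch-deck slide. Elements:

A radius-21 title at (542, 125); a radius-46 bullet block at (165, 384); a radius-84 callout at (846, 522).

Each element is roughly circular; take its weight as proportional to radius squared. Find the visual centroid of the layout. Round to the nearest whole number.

(682, 473)

r² weights: title 21² = 441, bullet block 46² = 2116, callout 84² = 7056. Total = 9613.
Σw·x = 441·542 + 2116·165 + 7056·846 = 6557538, so x̄ = 6557538/9613 ≈ 682.15.
Σw·y = 441·125 + 2116·384 + 7056·522 = 4550901, so ȳ = 4550901/9613 ≈ 473.41.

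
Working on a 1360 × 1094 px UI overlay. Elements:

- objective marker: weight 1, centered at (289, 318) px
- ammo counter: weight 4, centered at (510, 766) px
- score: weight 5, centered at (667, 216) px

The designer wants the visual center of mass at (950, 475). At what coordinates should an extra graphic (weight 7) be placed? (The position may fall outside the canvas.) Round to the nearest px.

(1498, 516)

With the extra graphic, Σw becomes 1 + 4 + 5 + 7 = 17.
x: need Σw·x = 17·950 = 16150. Existing = 1·289 + 4·510 + 5·667 = 5664. Remainder 10486 / 7 ≈ 1498.00.
y: need Σw·y = 17·475 = 8075. Existing = 1·318 + 4·766 + 5·216 = 4462. Remainder 3613 / 7 ≈ 516.14.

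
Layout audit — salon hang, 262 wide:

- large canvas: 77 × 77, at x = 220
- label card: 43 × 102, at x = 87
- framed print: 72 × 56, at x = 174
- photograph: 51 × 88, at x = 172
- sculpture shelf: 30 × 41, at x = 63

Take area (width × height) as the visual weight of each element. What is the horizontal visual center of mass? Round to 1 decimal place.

Taking area as weight: large canvas 77·77 = 5929, label card 43·102 = 4386, framed print 72·56 = 4032, photograph 51·88 = 4488, sculpture shelf 30·41 = 1230. Sum 20065.
x: (5929·220 + 4386·87 + 4032·174 + 4488·172 + 1230·63) / 20065 = 3236956 / 20065 ≈ 161.32

x ≈ 161.3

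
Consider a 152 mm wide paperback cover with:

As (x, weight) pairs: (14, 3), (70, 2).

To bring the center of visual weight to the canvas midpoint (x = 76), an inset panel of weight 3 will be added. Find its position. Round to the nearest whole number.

After adding the inset panel, total weight = 3 + 2 + 3 = 8.
x: need Σw·x = 8·76 = 608. Existing = 3·14 + 2·70 = 182. Remainder 426 / 3 ≈ 142.00.

x ≈ 142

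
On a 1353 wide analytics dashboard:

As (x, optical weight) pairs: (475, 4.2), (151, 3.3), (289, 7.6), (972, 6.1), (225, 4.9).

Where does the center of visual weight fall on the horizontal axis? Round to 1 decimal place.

Weights sum to 4.2 + 3.3 + 7.6 + 6.1 + 4.9 = 26.1.
Σw·x = 4.2·475 + 3.3·151 + 7.6·289 + 6.1·972 + 4.9·225 = 11721.4, so x̄ = 11721.4/26.1 ≈ 449.10.

x ≈ 449.1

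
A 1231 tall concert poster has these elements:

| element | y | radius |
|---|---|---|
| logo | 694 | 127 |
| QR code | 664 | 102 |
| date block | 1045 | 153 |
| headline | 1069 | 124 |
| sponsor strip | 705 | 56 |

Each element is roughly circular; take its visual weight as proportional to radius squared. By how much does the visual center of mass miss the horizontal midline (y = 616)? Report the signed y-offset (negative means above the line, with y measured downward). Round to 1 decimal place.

r² weights: logo 127² = 16129, QR code 102² = 10404, date block 153² = 23409, headline 124² = 15376, sponsor strip 56² = 3136. Total = 68454.
y-moment: 16129·694 + 10404·664 + 23409·1045 + 15376·1069 + 3136·705 = 61212011; centroid 61212011/68454 ≈ 894.21.
Against y = 616, that's 894.21 − 616 = 278.21.

≈ 278.2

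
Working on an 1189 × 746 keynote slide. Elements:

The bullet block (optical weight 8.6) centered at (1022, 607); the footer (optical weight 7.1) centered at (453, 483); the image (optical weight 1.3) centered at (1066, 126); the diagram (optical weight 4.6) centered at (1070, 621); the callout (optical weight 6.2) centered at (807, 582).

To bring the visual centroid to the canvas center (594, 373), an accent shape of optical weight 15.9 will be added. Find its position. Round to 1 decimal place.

With the accent shape, Σw becomes 8.6 + 7.1 + 1.3 + 4.6 + 6.2 + 15.9 = 43.7.
Along x: (23316.7 + 15.9·x) / 43.7 = 594 (existing moment 8.6·1022 + 7.1·453 + 1.3·1066 + 4.6·1070 + 6.2·807 = 23316.7) ⇒ x = (25957.8 − 23316.7) / 15.9 ≈ 166.11.
Along y: (15278.3 + 15.9·y) / 43.7 = 373 (existing moment 8.6·607 + 7.1·483 + 1.3·126 + 4.6·621 + 6.2·582 = 15278.3) ⇒ y = (16300.1 − 15278.3) / 15.9 ≈ 64.26.

(166.1, 64.3)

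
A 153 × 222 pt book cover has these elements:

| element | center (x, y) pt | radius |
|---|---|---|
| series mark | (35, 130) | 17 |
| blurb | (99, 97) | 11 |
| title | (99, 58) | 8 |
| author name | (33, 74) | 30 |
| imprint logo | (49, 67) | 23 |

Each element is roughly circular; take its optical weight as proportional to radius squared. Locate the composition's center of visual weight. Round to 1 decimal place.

r² weights: series mark 17² = 289, blurb 11² = 121, title 8² = 64, author name 30² = 900, imprint logo 23² = 529. Total = 1903.
x-moment: 289·35 + 121·99 + 64·99 + 900·33 + 529·49 = 84051; centroid 84051/1903 ≈ 44.17.
y-moment: 289·130 + 121·97 + 64·58 + 900·74 + 529·67 = 155062; centroid 155062/1903 ≈ 81.48.

(44.2, 81.5)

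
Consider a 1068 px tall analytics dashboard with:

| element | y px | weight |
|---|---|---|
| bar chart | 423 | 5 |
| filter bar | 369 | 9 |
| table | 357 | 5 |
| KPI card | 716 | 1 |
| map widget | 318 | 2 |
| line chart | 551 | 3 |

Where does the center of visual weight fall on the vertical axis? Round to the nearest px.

Σw = 5 + 9 + 5 + 1 + 2 + 3 = 25.
Σw·y = 10226; ȳ = 10226/25 ≈ 409.04.

y ≈ 409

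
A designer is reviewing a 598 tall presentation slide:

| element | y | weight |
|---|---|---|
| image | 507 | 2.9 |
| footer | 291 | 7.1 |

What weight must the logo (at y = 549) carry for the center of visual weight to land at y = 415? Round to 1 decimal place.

Existing Σw = 10.0 (2.9 + 7.1); existing moment 2.9·507 + 7.1·291 = 3536.4.
For the centroid to hit 415: (3536.4 + w·549) / (10.0 + w) = 415.
Solving: w = (415·10.0 − 3536.4) / (549 − 415) = 613.6 / 134 ≈ 4.58.

w ≈ 4.6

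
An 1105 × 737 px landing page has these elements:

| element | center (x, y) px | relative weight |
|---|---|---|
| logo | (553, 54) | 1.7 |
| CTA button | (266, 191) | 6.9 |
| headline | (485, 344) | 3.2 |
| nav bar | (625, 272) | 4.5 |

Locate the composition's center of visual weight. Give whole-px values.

Σw = 1.7 + 6.9 + 3.2 + 4.5 = 16.3.
x-moment: 1.7·553 + 6.9·266 + 3.2·485 + 4.5·625 = 7140.0; centroid 7140.0/16.3 ≈ 438.04.
y-moment: 1.7·54 + 6.9·191 + 3.2·344 + 4.5·272 = 3734.5; centroid 3734.5/16.3 ≈ 229.11.

(438, 229)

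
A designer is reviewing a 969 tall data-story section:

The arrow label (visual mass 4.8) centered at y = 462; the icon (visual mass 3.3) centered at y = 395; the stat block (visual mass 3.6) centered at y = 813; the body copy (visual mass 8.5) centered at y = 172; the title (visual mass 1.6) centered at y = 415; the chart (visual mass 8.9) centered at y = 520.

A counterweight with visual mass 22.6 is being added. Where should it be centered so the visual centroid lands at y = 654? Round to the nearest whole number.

y ≈ 958

After adding the counterweight, total weight = 4.8 + 3.3 + 3.6 + 8.5 + 1.6 + 8.9 + 22.6 = 53.3.
y: need Σw·y = 53.3·654 = 34858.2. Existing = 4.8·462 + 3.3·395 + 3.6·813 + 8.5·172 + 1.6·415 + 8.9·520 = 13201.9. Remainder 21656.3 / 22.6 ≈ 958.24.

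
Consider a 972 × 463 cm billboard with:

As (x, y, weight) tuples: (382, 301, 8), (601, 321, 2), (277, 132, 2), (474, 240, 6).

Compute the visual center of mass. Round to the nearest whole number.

Total weight = 8 + 2 + 2 + 6 = 18.
x: (8·382 + 2·601 + 2·277 + 6·474) / 18 = 7656 / 18 ≈ 425.33
y: (8·301 + 2·321 + 2·132 + 6·240) / 18 = 4754 / 18 ≈ 264.11

(425, 264)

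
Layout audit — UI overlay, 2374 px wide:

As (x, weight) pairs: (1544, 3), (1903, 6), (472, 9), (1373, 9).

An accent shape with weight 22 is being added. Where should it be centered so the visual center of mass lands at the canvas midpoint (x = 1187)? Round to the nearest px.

With the accent shape, Σw becomes 3 + 6 + 9 + 9 + 22 = 49.
x: need Σw·x = 49·1187 = 58163. Existing = 3·1544 + 6·1903 + 9·472 + 9·1373 = 32655. Remainder 25508 / 22 ≈ 1159.45.

x ≈ 1159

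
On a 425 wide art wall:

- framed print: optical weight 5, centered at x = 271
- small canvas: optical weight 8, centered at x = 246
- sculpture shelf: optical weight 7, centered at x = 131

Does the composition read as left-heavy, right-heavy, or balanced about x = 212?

Σw = 5 + 8 + 7 = 20.
x: (5·271 + 8·246 + 7·131) / 20 = 4240 / 20 ≈ 212.00
212.00 = 212 exactly: balanced.

balanced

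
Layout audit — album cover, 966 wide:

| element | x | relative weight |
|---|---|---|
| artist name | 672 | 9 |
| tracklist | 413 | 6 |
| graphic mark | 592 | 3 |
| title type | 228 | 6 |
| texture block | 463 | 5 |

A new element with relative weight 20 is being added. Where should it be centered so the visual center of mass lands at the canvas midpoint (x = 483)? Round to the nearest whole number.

With the new element, Σw becomes 9 + 6 + 3 + 6 + 5 + 20 = 49.
x: target moment 49×483 = 23667; current 9·672 + 6·413 + 3·592 + 6·228 + 5·463 = 13985; the new element supplies 9682, so x = 9682/20 ≈ 484.10.

x ≈ 484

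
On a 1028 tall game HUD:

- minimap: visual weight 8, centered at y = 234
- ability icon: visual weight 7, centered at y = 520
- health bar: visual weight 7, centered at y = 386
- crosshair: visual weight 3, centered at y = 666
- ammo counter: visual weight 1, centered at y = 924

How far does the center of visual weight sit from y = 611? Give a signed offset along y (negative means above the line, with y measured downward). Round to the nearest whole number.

Total weight = 8 + 7 + 7 + 3 + 1 = 26.
y-moment: 8·234 + 7·520 + 7·386 + 3·666 + 1·924 = 11136; centroid 11136/26 ≈ 428.31.
Against y = 611, that's 428.31 − 611 = -182.69.

≈ -183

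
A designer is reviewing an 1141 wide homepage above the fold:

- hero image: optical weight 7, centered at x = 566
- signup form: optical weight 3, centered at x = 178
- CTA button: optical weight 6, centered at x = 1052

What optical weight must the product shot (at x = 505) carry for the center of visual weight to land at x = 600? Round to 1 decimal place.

w ≈ 12.7

Fixed elements: Σw = 7 + 3 + 6 = 16, Σw·x = 7·566 + 3·178 + 6·1052 = 10808.
Balance at x = 600 requires (10808 + w·505) / (16 + w) = 600.
So w = (600·16 − 10808)/(505 − 600) = -1208/-95 ≈ 12.72.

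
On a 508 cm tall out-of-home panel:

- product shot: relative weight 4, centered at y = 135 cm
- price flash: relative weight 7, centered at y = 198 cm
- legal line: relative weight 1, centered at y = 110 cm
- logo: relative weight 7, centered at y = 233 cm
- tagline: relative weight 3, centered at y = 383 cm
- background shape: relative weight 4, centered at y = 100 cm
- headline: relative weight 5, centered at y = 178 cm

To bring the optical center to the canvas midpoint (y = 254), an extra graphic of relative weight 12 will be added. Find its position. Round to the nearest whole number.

New total weight: (4 + 7 + 1 + 7 + 3 + 4 + 5) + 12 = 43.
Along y: (6106 + 12·y) / 43 = 254 (existing moment 4·135 + 7·198 + 1·110 + 7·233 + 3·383 + 4·100 + 5·178 = 6106) ⇒ y = (10922 − 6106) / 12 ≈ 401.33.

y ≈ 401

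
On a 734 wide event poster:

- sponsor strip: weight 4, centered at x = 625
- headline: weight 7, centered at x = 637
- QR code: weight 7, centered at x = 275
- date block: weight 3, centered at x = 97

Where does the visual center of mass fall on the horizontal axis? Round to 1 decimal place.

Σw = 4 + 7 + 7 + 3 = 21.
x: (4·625 + 7·637 + 7·275 + 3·97) / 21 = 9175 / 21 ≈ 436.90

x ≈ 436.9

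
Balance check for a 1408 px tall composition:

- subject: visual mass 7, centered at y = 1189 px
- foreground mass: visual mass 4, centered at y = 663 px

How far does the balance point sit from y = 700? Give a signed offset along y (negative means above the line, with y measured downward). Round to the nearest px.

≈ 298 px

Weights sum to 7 + 4 = 11.
y-moment: 7·1189 + 4·663 = 10975; centroid 10975/11 ≈ 997.73.
Difference: 997.73 − 700 ≈ 297.73.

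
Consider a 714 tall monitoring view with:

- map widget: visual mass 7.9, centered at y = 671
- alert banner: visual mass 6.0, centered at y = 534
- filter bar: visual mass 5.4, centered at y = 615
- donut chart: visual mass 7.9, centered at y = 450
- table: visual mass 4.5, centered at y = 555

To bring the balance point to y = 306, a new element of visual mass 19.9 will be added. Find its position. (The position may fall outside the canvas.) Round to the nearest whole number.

With the new element, Σw becomes 7.9 + 6.0 + 5.4 + 7.9 + 4.5 + 19.9 = 51.6.
Along y: (17878.4 + 19.9·y) / 51.6 = 306 (existing moment 7.9·671 + 6.0·534 + 5.4·615 + 7.9·450 + 4.5·555 = 17878.4) ⇒ y = (15789.6 − 17878.4) / 19.9 ≈ -104.96.

y ≈ -105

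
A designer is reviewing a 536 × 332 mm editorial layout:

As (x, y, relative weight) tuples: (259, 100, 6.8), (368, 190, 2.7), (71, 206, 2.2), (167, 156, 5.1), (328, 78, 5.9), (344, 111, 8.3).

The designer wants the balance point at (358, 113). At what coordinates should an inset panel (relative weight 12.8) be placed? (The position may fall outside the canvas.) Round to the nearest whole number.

(557, 88)

After adding the inset panel, total weight = 6.8 + 2.7 + 2.2 + 5.1 + 5.9 + 8.3 + 12.8 = 43.8.
x: need Σw·x = 43.8·358 = 15680.4. Existing = 6.8·259 + 2.7·368 + 2.2·71 + 5.1·167 + 5.9·328 + 8.3·344 = 8553.1. Remainder 7127.3 / 12.8 ≈ 556.82.
y: need Σw·y = 43.8·113 = 4949.4. Existing = 6.8·100 + 2.7·190 + 2.2·206 + 5.1·156 + 5.9·78 + 8.3·111 = 3823.3. Remainder 1126.1 / 12.8 ≈ 87.98.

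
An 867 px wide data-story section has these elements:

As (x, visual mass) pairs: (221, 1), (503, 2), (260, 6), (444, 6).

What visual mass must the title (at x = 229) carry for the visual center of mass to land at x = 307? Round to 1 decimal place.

w ≈ 10.8

Fixed elements: Σw = 1 + 2 + 6 + 6 = 15, Σw·x = 1·221 + 2·503 + 6·260 + 6·444 = 5451.
Set Σw·x/Σw = 307: (5451 + 229w) = 307·(15 + w).
Rearranging, w·(229 − 307) = 307·15 − 5451 = -846, so w ≈ -846/-78 = 10.85.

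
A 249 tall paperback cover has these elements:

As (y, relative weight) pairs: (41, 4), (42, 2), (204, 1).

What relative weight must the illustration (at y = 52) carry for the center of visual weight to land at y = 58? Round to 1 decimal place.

Existing Σw = 7 (4 + 2 + 1); existing moment 4·41 + 2·42 + 1·204 = 452.
Balance at y = 58 requires (452 + w·52) / (7 + w) = 58.
So w = (58·7 − 452)/(52 − 58) = -46/-6 ≈ 7.67.

w ≈ 7.7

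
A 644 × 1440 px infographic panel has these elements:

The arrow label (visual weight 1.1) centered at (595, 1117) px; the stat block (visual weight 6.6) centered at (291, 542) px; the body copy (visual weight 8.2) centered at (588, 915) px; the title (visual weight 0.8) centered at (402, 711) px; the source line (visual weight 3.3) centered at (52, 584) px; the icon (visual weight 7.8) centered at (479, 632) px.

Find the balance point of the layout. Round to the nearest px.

Σw = 1.1 + 6.6 + 8.2 + 0.8 + 3.3 + 7.8 = 27.8.
x: moment 11626.1 / weight 27.8 ≈ 418.21
y: moment 19734.5 / weight 27.8 ≈ 709.87

(418, 710)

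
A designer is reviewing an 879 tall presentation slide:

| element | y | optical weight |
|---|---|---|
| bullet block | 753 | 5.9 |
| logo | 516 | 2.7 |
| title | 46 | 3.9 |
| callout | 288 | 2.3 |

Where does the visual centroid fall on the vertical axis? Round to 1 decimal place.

Weights sum to 5.9 + 2.7 + 3.9 + 2.3 = 14.8.
y: (5.9·753 + 2.7·516 + 3.9·46 + 2.3·288) / 14.8 = 6677.7 / 14.8 ≈ 451.20

y ≈ 451.2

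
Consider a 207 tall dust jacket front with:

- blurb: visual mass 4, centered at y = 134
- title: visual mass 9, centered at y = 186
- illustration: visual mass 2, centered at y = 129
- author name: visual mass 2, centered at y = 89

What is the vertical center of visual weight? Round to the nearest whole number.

Σw = 4 + 9 + 2 + 2 = 17.
Σw·y = 4·134 + 9·186 + 2·129 + 2·89 = 2646, so ȳ = 2646/17 ≈ 155.65.

y ≈ 156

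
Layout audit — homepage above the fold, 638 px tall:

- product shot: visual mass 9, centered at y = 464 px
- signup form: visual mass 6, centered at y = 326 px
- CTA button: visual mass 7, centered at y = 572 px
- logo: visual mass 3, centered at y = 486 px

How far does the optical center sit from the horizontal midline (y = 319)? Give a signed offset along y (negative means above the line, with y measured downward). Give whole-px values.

Weights sum to 9 + 6 + 7 + 3 = 25.
y: (9·464 + 6·326 + 7·572 + 3·486) / 25 = 11594 / 25 ≈ 463.76
Against y = 319, that's 463.76 − 319 = 144.76.

≈ 145 px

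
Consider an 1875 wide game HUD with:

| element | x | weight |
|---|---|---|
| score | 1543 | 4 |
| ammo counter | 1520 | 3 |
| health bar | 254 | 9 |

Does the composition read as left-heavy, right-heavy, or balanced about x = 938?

Σw = 4 + 3 + 9 = 16.
x: (4·1543 + 3·1520 + 9·254) / 16 = 13018 / 16 ≈ 813.62
813.6 lies left of the midline 938, so the layout is left-heavy.

left-heavy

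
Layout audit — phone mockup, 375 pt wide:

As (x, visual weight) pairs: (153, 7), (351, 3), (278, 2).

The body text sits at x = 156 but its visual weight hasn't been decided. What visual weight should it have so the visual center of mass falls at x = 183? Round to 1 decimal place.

w ≈ 17.9

Fixed elements: Σw = 7 + 3 + 2 = 12, Σw·x = 7·153 + 3·351 + 2·278 = 2680.
Balance at x = 183 requires (2680 + w·156) / (12 + w) = 183.
Rearranging, w·(156 − 183) = 183·12 − 2680 = -484, so w ≈ -484/-27 = 17.93.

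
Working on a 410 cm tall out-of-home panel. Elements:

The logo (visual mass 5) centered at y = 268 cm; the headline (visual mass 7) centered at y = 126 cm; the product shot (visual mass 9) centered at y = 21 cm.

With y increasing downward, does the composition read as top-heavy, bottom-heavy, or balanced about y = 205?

Total weight = 5 + 7 + 9 = 21.
y: (5·268 + 7·126 + 9·21) / 21 = 2411 / 21 ≈ 114.81
114.8 lies above (smaller y than) the midline 205, so the layout is top-heavy.

top-heavy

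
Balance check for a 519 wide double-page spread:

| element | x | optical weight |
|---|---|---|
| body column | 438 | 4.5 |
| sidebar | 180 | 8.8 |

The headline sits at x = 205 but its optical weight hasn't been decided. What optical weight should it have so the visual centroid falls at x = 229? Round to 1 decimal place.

w ≈ 21.2

Existing Σw = 13.3 (4.5 + 8.8); existing moment 4.5·438 + 8.8·180 = 3555.0.
For the centroid to hit 229: (3555.0 + w·205) / (13.3 + w) = 229.
Rearranging, w·(205 − 229) = 229·13.3 − 3555.0 = -509.3, so w ≈ -509.3/-24 = 21.22.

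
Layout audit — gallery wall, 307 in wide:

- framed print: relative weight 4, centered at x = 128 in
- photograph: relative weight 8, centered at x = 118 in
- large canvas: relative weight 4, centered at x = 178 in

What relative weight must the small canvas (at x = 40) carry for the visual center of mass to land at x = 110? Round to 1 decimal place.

w ≈ 5.8

Fixed elements: Σw = 4 + 8 + 4 = 16, Σw·x = 4·128 + 8·118 + 4·178 = 2168.
Set Σw·x/Σw = 110: (2168 + 40w) = 110·(16 + w).
So w = (110·16 − 2168)/(40 − 110) = -408/-70 ≈ 5.83.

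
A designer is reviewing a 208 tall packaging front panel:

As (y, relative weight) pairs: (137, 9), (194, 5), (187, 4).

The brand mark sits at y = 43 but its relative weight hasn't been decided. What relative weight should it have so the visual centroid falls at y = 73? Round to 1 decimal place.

w ≈ 54.6

Existing Σw = 18 (9 + 5 + 4); existing moment 9·137 + 5·194 + 4·187 = 2951.
For the centroid to hit 73: (2951 + w·43) / (18 + w) = 73.
Solving: w = (73·18 − 2951) / (43 − 73) = -1637 / -30 ≈ 54.57.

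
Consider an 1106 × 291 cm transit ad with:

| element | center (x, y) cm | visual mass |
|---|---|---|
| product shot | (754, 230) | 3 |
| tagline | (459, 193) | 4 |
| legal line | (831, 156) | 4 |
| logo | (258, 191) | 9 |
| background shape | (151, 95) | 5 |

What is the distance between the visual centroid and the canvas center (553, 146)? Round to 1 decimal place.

Weights sum to 3 + 4 + 4 + 9 + 5 = 25.
Σw·x = 3·754 + 4·459 + 4·831 + 9·258 + 5·151 = 10499, so x̄ = 10499/25 ≈ 419.96.
Σw·y = 3·230 + 4·193 + 4·156 + 9·191 + 5·95 = 4280, so ȳ = 4280/25 ≈ 171.20.
From (553, 146): dx = -133.04, dy = 25.20, so the distance is √(dx²+dy²) ≈ 135.41.

≈ 135.4 cm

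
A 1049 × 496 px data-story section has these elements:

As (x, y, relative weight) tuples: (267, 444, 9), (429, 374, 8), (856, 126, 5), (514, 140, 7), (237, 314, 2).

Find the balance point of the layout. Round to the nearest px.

(458, 298)

Weights sum to 9 + 8 + 5 + 7 + 2 = 31.
x-moment: 9·267 + 8·429 + 5·856 + 7·514 + 2·237 = 14187; centroid 14187/31 ≈ 457.65.
y-moment: 9·444 + 8·374 + 5·126 + 7·140 + 2·314 = 9226; centroid 9226/31 ≈ 297.61.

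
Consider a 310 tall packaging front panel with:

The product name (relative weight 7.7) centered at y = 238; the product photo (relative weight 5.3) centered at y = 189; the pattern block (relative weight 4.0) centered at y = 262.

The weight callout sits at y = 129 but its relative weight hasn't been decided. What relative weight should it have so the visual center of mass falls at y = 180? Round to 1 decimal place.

w ≈ 16.1

Known weights sum to 7.7 + 5.3 + 4.0 = 17.0; their moment is 7.7·238 + 5.3·189 + 4.0·262 = 3882.3.
Set Σw·y/Σw = 180: (3882.3 + 129w) = 180·(17.0 + w).
Rearranging, w·(129 − 180) = 180·17.0 − 3882.3 = -822.3, so w ≈ -822.3/-51 = 16.12.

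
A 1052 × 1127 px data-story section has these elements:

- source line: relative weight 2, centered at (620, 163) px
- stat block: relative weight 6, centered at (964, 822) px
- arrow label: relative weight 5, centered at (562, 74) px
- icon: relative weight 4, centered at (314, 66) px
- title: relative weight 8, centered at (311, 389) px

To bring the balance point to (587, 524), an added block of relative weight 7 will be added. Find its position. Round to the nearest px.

(744, 1109)

New total weight: (2 + 6 + 5 + 4 + 8) + 7 = 32.
x: need Σw·x = 32·587 = 18784. Existing = 2·620 + 6·964 + 5·562 + 4·314 + 8·311 = 13578. Remainder 5206 / 7 ≈ 743.71.
y: need Σw·y = 32·524 = 16768. Existing = 2·163 + 6·822 + 5·74 + 4·66 + 8·389 = 9004. Remainder 7764 / 7 ≈ 1109.14.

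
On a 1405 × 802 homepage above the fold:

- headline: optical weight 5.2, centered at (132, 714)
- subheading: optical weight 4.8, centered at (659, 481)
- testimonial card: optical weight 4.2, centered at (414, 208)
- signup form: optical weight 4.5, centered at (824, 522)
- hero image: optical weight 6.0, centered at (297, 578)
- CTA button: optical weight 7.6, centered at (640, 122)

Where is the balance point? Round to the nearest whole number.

Σw = 5.2 + 4.8 + 4.2 + 4.5 + 6.0 + 7.6 = 32.3.
x: (5.2·132 + 4.8·659 + 4.2·414 + 4.5·824 + 6.0·297 + 7.6·640) / 32.3 = 15942.4 / 32.3 ≈ 493.57
y: (5.2·714 + 4.8·481 + 4.2·208 + 4.5·522 + 6.0·578 + 7.6·122) / 32.3 = 13639.4 / 32.3 ≈ 422.27

(494, 422)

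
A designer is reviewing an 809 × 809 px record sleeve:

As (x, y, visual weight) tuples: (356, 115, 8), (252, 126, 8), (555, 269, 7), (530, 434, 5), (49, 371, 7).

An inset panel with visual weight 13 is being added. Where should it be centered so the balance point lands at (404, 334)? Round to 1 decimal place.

After adding the inset panel, total weight = 8 + 8 + 7 + 5 + 7 + 13 = 48.
Along x: (11742 + 13·x) / 48 = 404 (existing moment 8·356 + 8·252 + 7·555 + 5·530 + 7·49 = 11742) ⇒ x = (19392 − 11742) / 13 ≈ 588.46.
Along y: (8578 + 13·y) / 48 = 334 (existing moment 8·115 + 8·126 + 7·269 + 5·434 + 7·371 = 8578) ⇒ y = (16032 − 8578) / 13 ≈ 573.38.

(588.5, 573.4)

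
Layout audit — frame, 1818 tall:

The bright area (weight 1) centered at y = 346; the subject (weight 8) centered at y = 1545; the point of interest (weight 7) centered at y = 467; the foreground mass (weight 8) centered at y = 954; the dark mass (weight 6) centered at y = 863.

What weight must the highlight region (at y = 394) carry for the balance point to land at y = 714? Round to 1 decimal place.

Existing Σw = 30 (1 + 8 + 7 + 8 + 6); existing moment 1·346 + 8·1545 + 7·467 + 8·954 + 6·863 = 28785.
Balance at y = 714 requires (28785 + w·394) / (30 + w) = 714.
So w = (714·30 − 28785)/(394 − 714) = -7365/-320 ≈ 23.02.

w ≈ 23.0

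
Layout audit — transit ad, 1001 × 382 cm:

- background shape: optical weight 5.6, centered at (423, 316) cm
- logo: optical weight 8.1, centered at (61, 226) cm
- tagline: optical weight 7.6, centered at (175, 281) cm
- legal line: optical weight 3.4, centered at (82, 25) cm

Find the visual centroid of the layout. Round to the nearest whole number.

Weights sum to 5.6 + 8.1 + 7.6 + 3.4 = 24.7.
Σw·x = 5.6·423 + 8.1·61 + 7.6·175 + 3.4·82 = 4471.7, so x̄ = 4471.7/24.7 ≈ 181.04.
Σw·y = 5.6·316 + 8.1·226 + 7.6·281 + 3.4·25 = 5820.8, so ȳ = 5820.8/24.7 ≈ 235.66.

(181, 236)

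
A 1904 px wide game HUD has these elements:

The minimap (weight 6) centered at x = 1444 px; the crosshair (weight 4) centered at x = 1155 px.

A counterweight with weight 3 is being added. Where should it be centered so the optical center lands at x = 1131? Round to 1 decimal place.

x ≈ 473.0

With the counterweight, Σw becomes 6 + 4 + 3 = 13.
Along x: (13284 + 3·x) / 13 = 1131 (existing moment 6·1444 + 4·1155 = 13284) ⇒ x = (14703 − 13284) / 3 ≈ 473.00.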